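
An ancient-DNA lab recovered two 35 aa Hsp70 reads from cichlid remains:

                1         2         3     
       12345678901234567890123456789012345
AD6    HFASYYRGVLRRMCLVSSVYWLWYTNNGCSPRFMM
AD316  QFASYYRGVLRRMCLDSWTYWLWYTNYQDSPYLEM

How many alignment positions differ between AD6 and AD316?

Mismatches occur at site 1 (H→Q), site 16 (V→D), site 18 (S→W), site 19 (V→T), site 27 (N→Y), site 28 (G→Q), site 29 (C→D), site 32 (R→Y), site 33 (F→L), site 34 (M→E).
That gives 10 mismatches out of 35 aligned sites, so the Hamming distance is 10.

10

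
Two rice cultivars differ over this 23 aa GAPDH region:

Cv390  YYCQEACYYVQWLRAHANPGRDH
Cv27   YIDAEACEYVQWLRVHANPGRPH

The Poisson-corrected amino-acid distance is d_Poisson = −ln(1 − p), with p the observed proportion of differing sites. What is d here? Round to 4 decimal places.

0.3023

Differing sites — 2:Y/I; 3:C/D; 4:Q/A; 8:Y/E; 15:A/V; 22:D/P.
p = 6/23 = 0.260870.
d = −ln(1 − 0.260870) = −ln(0.739130) = 0.3023.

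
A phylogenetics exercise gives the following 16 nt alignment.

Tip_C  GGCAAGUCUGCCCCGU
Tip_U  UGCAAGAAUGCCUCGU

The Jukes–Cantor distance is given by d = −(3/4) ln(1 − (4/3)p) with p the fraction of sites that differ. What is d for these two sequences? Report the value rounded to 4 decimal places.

The sequences differ at positions 1 (G/U), 7 (U/A), 8 (C/A), 13 (C/U).
p = 4/16 = 0.250000.
d = −0.75 · ln(1 − (4/3)·0.250000) = −0.75 · ln(0.666667) = −0.75 · (-0.405465) = 0.3041.

0.3041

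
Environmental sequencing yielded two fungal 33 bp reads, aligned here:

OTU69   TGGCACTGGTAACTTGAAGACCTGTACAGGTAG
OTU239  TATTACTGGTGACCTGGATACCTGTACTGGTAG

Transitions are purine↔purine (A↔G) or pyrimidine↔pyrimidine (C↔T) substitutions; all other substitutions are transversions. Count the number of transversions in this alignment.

The sequences differ at positions 2 (G/A, transition), 3 (G/T, transversion), 4 (C/T, transition), 11 (A/G, transition), 14 (T/C, transition), 17 (A/G, transition), 19 (G/T, transversion), 28 (A/T, transversion).
Of the 8 differences, 5 transitions and 3 transversions, so the answer is 3.

3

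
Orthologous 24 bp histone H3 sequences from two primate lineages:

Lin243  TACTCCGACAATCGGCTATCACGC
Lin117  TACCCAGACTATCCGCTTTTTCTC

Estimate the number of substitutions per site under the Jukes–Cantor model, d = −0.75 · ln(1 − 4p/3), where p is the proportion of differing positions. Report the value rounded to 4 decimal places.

The sequences differ at positions 4 (T/C), 6 (C/A), 10 (A/T), 14 (G/C), 18 (A/T), 20 (C/T), 21 (A/T), 23 (G/T).
p = 8/24 = 0.333333.
d = −0.75 · ln(1 − (4/3)·0.333333) = −0.75 · ln(0.555556) = −0.75 · (-0.587786) = 0.4408.

0.4408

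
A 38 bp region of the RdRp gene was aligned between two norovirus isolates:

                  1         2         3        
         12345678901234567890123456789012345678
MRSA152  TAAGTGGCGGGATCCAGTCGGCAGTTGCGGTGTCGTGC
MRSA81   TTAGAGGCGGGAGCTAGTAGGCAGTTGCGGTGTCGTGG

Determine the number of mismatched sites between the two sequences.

6

Mismatches occur at site 2 (A→T), site 5 (T→A), site 13 (T→G), site 15 (C→T), site 19 (C→A), site 38 (C→G).
That gives 6 mismatches out of 38 aligned sites, so the Hamming distance is 6.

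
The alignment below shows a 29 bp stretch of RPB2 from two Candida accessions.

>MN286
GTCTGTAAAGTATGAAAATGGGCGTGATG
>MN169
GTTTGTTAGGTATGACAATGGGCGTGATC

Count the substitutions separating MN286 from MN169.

5

Mismatches occur at site 3 (C/T), site 7 (A/T), site 9 (A/G), site 16 (A/C), site 29 (G/C).
That gives 5 mismatches out of 29 aligned sites, so the Hamming distance is 5.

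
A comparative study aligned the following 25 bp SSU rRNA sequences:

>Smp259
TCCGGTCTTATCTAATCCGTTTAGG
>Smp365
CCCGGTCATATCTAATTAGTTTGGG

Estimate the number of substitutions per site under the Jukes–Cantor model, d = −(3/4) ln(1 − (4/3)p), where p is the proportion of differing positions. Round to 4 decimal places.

0.2326

The sequences differ at positions 1 (T/C), 8 (T/A), 17 (C/T), 18 (C/A), 23 (A/G).
p = 5/25 = 0.200000.
d = −0.75 · ln(1 − (4/3)·0.200000) = −0.75 · ln(0.733333) = −0.75 · (-0.310155) = 0.2326.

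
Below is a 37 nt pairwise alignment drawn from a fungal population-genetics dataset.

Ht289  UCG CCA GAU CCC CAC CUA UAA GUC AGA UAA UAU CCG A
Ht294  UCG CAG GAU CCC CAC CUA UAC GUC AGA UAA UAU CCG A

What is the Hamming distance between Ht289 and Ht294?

3

The sequences differ at positions 5 (C/A), 6 (A/G), 21 (A/C).
That gives 3 mismatches out of 37 aligned sites, so the Hamming distance is 3.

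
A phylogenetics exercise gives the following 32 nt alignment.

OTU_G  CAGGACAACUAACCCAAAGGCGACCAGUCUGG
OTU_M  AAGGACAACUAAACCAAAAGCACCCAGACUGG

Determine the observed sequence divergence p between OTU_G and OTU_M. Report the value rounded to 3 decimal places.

The sequences differ at positions 1 (C/A), 13 (C/A), 19 (G/A), 22 (G/A), 23 (A/C), 28 (U/A).
There are 6 differences over 32 sites, so p = 6/32 = 0.188.

0.188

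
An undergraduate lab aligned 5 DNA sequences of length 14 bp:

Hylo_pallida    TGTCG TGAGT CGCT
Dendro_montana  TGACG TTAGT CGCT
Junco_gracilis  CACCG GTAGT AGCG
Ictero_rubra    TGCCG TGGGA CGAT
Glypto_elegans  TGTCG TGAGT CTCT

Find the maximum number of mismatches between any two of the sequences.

9

Pairwise Hamming distances:
  Hylo_pallida vs Dendro_montana: 2
  Hylo_pallida vs Junco_gracilis: 7
  Hylo_pallida vs Ictero_rubra: 4
  Hylo_pallida vs Glypto_elegans: 1
  Dendro_montana vs Junco_gracilis: 6
  Dendro_montana vs Ictero_rubra: 5
  Dendro_montana vs Glypto_elegans: 3
  Junco_gracilis vs Ictero_rubra: 9
  Junco_gracilis vs Glypto_elegans: 8
  Ictero_rubra vs Glypto_elegans: 5
The largest is 9, between Junco_gracilis and Ictero_rubra.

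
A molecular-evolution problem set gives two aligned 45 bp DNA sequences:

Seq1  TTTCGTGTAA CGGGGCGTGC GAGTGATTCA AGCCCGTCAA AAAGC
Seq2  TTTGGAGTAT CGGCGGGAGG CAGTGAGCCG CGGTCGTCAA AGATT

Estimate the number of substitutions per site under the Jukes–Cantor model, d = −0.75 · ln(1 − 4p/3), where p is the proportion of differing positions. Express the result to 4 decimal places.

The sequences differ at positions 4 (C/G), 6 (T/A), 10 (A/T), 14 (G/C), 16 (C/G), 18 (T/A), 20 (C/G), 21 (G/C), 27 (T/G), 28 (T/C), 30 (A/G), 31 (A/C), 33 (C/G), 34 (C/T), 42 (A/G), 44 (G/T), 45 (C/T).
p = 17/45 = 0.377778.
d = −0.75 · ln(1 − (4/3)·0.377778) = −0.75 · ln(0.496296) = −0.75 · (-0.700583) = 0.5254.

0.5254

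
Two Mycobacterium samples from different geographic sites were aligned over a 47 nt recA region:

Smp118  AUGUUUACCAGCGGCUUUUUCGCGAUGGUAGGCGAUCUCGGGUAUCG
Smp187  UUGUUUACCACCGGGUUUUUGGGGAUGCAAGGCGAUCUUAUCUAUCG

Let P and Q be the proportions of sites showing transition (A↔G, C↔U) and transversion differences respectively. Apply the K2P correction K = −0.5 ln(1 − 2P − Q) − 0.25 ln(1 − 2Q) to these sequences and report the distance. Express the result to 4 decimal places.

0.2826

Mismatches occur at site 1 (A↔U, transversion), site 11 (G↔C, transversion), site 15 (C↔G, transversion), site 21 (C↔G, transversion), site 23 (C↔G, transversion), site 28 (G↔C, transversion), site 29 (U↔A, transversion), site 39 (C↔U, transition), site 40 (G↔A, transition), site 41 (G↔U, transversion), site 42 (G↔C, transversion).
Of the 11 differences, 2 transitions and 9 transversions over 47 sites: P = 2/47 = 0.042553, Q = 9/47 = 0.191489.
d = −0.5·ln(0.723405) − 0.25·ln(0.617022) = −0.5·(-0.323786) − 0.25·(-0.482851) = 0.2826.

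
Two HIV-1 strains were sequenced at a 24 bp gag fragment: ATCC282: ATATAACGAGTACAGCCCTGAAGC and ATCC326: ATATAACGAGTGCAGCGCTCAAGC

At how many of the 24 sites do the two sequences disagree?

The sequences differ at positions 12 (A/G), 17 (C/G), 20 (G/C).
That gives 3 mismatches out of 24 aligned sites, so the Hamming distance is 3.

3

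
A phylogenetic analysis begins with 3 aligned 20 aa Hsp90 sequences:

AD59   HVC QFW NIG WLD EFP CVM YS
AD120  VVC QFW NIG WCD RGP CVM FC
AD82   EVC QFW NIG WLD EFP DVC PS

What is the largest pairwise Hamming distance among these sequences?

8

Pairwise Hamming distances:
  AD59 vs AD120: 6
  AD59 vs AD82: 4
  AD120 vs AD82: 8
The largest is 8, between AD120 and AD82.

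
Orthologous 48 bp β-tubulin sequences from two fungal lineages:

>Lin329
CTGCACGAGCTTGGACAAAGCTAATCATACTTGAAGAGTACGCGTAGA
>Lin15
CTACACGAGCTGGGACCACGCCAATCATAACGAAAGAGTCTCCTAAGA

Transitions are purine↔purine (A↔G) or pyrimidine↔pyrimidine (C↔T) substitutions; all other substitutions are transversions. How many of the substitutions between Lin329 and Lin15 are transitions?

Differing sites — 3:G/A (Ti); 12:T/G (Tv); 17:A/C (Tv); 19:A/C (Tv); 22:T/C (Ti); 30:C/A (Tv); 31:T/C (Ti); 32:T/G (Tv); 33:G/A (Ti); 40:A/C (Tv); 41:C/T (Ti); 42:G/C (Tv); 44:G/T (Tv); 45:T/A (Tv).
Of the 14 differences, 5 transitions and 9 transversions, so the answer is 5.

5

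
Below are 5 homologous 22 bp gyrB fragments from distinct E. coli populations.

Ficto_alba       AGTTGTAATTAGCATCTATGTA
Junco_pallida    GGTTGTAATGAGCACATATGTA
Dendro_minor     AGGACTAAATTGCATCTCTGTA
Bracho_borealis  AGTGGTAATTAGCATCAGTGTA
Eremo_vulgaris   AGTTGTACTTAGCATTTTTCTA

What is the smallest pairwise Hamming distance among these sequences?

3

Pairwise Hamming distances:
  Ficto_alba vs Junco_pallida: 4
  Ficto_alba vs Dendro_minor: 6
  Ficto_alba vs Bracho_borealis: 3
  Ficto_alba vs Eremo_vulgaris: 4
  Junco_pallida vs Dendro_minor: 10
  Junco_pallida vs Bracho_borealis: 7
  Junco_pallida vs Eremo_vulgaris: 7
  Dendro_minor vs Bracho_borealis: 7
  Dendro_minor vs Eremo_vulgaris: 9
  Bracho_borealis vs Eremo_vulgaris: 6
The smallest is 3, between Ficto_alba and Bracho_borealis.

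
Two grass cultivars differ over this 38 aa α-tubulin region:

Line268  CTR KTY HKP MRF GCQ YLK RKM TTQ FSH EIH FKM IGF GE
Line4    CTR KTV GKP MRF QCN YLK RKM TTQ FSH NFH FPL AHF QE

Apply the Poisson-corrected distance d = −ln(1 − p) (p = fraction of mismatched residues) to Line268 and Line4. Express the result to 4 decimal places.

0.3417

Differing sites — 6:Y/V; 7:H/G; 13:G/Q; 15:Q/N; 28:E/N; 29:I/F; 32:K/P; 33:M/L; 34:I/A; 35:G/H; 37:G/Q.
p = 11/38 = 0.289474.
d = −ln(1 − 0.289474) = −ln(0.710526) = 0.3417.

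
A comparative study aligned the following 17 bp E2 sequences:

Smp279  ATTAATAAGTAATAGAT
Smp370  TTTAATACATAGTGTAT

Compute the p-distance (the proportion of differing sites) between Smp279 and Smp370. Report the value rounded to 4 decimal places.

Mismatches occur at site 1 (A/T), site 8 (A/C), site 9 (G/A), site 12 (A/G), site 14 (A/G), site 15 (G/T).
There are 6 differences over 17 sites, so p = 6/17 = 0.3529.

0.3529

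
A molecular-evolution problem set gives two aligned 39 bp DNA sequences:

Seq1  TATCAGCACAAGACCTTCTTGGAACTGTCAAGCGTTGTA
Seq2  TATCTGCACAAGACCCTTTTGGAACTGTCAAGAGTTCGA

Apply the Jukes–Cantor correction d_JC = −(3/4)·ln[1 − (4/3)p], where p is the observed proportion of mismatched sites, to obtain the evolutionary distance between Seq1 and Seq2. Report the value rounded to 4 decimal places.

0.1722

The sequences differ at positions 5 (A/T), 16 (T/C), 18 (C/T), 33 (C/A), 37 (G/C), 38 (T/G).
p = 6/39 = 0.153846.
d = −0.75 · ln(1 − (4/3)·0.153846) = −0.75 · ln(0.794872) = −0.75 · (-0.229574) = 0.1722.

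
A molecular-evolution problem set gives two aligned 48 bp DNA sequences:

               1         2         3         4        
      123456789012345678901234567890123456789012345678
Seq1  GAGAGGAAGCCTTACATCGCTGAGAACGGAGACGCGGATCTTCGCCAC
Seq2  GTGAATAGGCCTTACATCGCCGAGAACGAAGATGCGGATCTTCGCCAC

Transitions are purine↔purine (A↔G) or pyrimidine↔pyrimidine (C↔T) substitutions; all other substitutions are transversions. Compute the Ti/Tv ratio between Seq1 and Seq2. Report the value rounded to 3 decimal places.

2.500

Mismatches occur at site 2 (A→T, transversion), site 5 (G→A, transition), site 6 (G→T, transversion), site 8 (A→G, transition), site 21 (T→C, transition), site 29 (G→A, transition), site 33 (C→T, transition).
Of the 7 differences, 5 transitions and 2 transversions, so Ti/Tv = 5/2 = 2.500.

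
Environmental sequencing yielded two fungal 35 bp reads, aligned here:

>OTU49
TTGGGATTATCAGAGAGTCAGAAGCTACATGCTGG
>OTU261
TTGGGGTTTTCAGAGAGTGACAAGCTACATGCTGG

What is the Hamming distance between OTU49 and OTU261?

4

Mismatches occur at site 6 (A/G), site 9 (A/T), site 19 (C/G), site 21 (G/C).
That gives 4 mismatches out of 35 aligned sites, so the Hamming distance is 4.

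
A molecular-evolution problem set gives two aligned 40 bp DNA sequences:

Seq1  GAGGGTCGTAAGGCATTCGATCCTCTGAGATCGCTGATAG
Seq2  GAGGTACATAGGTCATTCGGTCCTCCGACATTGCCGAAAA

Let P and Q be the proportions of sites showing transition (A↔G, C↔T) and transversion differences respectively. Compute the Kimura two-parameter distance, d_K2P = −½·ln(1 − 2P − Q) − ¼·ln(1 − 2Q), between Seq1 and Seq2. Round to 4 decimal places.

0.3941

Mismatches occur at site 5 (G→T, transversion), site 6 (T→A, transversion), site 8 (G→A, transition), site 11 (A→G, transition), site 13 (G→T, transversion), site 20 (A→G, transition), site 26 (T→C, transition), site 29 (G→C, transversion), site 32 (C→T, transition), site 35 (T→C, transition), site 38 (T→A, transversion), site 40 (G→A, transition).
Of the 12 differences, 7 transitions and 5 transversions over 40 sites: P = 7/40 = 0.175000, Q = 5/40 = 0.125000.
d = −0.5·ln(0.525000) − 0.25·ln(0.750000) = −0.5·(-0.644357) − 0.25·(-0.287682) = 0.3941.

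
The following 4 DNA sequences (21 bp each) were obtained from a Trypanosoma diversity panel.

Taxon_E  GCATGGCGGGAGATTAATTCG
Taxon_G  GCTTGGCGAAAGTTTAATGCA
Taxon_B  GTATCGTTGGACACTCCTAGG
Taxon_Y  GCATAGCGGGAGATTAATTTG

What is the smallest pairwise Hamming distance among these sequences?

2

Pairwise Hamming distances:
  Taxon_E vs Taxon_G: 6
  Taxon_E vs Taxon_B: 10
  Taxon_E vs Taxon_Y: 2
  Taxon_G vs Taxon_B: 15
  Taxon_G vs Taxon_Y: 8
  Taxon_B vs Taxon_Y: 10
The smallest is 2, between Taxon_E and Taxon_Y.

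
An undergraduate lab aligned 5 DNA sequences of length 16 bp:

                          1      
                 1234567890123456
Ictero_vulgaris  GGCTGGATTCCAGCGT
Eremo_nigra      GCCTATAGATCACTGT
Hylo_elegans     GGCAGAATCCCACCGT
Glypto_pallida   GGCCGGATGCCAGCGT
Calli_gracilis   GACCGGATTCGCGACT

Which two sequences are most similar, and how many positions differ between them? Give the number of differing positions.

2

Pairwise Hamming distances:
  Ictero_vulgaris vs Eremo_nigra: 8
  Ictero_vulgaris vs Hylo_elegans: 4
  Ictero_vulgaris vs Glypto_pallida: 2
  Ictero_vulgaris vs Calli_gracilis: 6
  Eremo_nigra vs Hylo_elegans: 8
  Eremo_nigra vs Glypto_pallida: 9
  Eremo_nigra vs Calli_gracilis: 12
  Hylo_elegans vs Glypto_pallida: 4
  Hylo_elegans vs Calli_gracilis: 9
  Glypto_pallida vs Calli_gracilis: 6
The smallest is 2, between Ictero_vulgaris and Glypto_pallida.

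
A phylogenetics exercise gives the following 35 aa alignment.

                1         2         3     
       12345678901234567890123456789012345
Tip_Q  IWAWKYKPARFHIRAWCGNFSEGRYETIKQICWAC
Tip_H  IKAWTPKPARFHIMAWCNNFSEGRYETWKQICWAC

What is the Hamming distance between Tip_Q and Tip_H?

The sequences differ at positions 2 (W/K), 5 (K/T), 6 (Y/P), 14 (R/M), 18 (G/N), 28 (I/W).
That gives 6 mismatches out of 35 aligned sites, so the Hamming distance is 6.

6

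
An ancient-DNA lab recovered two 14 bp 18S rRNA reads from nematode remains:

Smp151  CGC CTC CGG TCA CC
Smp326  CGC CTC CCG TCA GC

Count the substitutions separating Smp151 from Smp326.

2

Mismatches occur at site 8 (G↔C), site 13 (C↔G).
That gives 2 mismatches out of 14 aligned sites, so the Hamming distance is 2.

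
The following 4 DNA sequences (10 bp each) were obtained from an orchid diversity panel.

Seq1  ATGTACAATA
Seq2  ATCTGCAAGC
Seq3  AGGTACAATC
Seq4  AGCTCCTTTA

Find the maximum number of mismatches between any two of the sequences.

Pairwise Hamming distances:
  Seq1 vs Seq2: 4
  Seq1 vs Seq3: 2
  Seq1 vs Seq4: 5
  Seq2 vs Seq3: 4
  Seq2 vs Seq4: 6
  Seq3 vs Seq4: 5
The largest is 6, between Seq2 and Seq4.

6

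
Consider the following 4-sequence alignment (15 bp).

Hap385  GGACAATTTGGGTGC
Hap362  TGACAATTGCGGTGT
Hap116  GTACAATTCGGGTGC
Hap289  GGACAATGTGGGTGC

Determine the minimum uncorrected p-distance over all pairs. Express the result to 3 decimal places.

Pairwise Hamming distances:
  Hap385 vs Hap362: 4
  Hap385 vs Hap116: 2
  Hap385 vs Hap289: 1
  Hap362 vs Hap116: 5
  Hap362 vs Hap289: 5
  Hap116 vs Hap289: 3
The smallest is 1 mismatch, between Hap385 and Hap289; p = 1/15 = 0.067.

0.067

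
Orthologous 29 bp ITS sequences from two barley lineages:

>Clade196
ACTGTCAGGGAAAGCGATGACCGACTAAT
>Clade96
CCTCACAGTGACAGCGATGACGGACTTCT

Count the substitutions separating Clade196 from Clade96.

8

Mismatches occur at site 1 (A/C), site 4 (G/C), site 5 (T/A), site 9 (G/T), site 12 (A/C), site 22 (C/G), site 27 (A/T), site 28 (A/C).
That gives 8 mismatches out of 29 aligned sites, so the Hamming distance is 8.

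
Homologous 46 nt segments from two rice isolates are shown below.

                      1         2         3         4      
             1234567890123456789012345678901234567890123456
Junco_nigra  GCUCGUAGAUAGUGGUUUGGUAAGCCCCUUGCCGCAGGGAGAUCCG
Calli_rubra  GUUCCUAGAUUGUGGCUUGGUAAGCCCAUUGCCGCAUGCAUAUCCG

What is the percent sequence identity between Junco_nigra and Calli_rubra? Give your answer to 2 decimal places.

Mismatches occur at site 2 (C→U), site 5 (G→C), site 11 (A→U), site 16 (U→C), site 28 (C→A), site 37 (G→U), site 39 (G→C), site 41 (G→U).
38 of the 46 sites match, so the percent identity is 38/46 × 100 = 82.61%.

82.61%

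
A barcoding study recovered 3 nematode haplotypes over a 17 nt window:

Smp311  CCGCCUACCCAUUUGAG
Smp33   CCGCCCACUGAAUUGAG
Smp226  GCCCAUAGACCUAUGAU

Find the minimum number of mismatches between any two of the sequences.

Pairwise Hamming distances:
  Smp311 vs Smp33: 4
  Smp311 vs Smp226: 8
  Smp33 vs Smp226: 11
The smallest is 4, between Smp311 and Smp33.

4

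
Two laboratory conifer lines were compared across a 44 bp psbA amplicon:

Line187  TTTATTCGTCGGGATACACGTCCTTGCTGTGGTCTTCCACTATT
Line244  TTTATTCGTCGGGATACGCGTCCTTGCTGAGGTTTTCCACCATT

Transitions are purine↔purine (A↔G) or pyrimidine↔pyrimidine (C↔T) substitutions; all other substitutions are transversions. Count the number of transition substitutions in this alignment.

3

Mismatches occur at site 18 (A→G, transition), site 30 (T→A, transversion), site 34 (C→T, transition), site 41 (T→C, transition).
Of the 4 differences, 3 transitions and 1 transversion, so the answer is 3.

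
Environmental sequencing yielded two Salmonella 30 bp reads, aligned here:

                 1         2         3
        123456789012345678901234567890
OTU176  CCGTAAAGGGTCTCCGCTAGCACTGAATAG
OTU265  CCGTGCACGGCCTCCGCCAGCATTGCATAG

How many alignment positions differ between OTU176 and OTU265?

7

Mismatches occur at site 5 (A↔G), site 6 (A↔C), site 8 (G↔C), site 11 (T↔C), site 18 (T↔C), site 23 (C↔T), site 26 (A↔C).
That gives 7 mismatches out of 30 aligned sites, so the Hamming distance is 7.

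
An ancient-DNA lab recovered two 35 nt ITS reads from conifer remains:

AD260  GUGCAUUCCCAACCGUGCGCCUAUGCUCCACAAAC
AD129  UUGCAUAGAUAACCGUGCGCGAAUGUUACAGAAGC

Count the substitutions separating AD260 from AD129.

Mismatches occur at site 1 (G→U), site 7 (U→A), site 8 (C→G), site 9 (C→A), site 10 (C→U), site 21 (C→G), site 22 (U→A), site 26 (C→U), site 28 (C→A), site 31 (C→G), site 34 (A→G).
That gives 11 mismatches out of 35 aligned sites, so the Hamming distance is 11.

11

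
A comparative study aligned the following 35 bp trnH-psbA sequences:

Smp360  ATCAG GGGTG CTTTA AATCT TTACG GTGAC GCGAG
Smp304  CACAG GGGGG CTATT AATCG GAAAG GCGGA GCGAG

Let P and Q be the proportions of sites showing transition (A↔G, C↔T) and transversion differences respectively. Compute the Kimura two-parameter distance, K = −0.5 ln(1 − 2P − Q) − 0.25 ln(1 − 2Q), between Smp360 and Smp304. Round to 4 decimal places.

0.4672

The sequences differ at positions 1 (A/C, transversion), 2 (T/A, transversion), 9 (T/G, transversion), 13 (T/A, transversion), 15 (A/T, transversion), 20 (T/G, transversion), 21 (T/G, transversion), 22 (T/A, transversion), 24 (C/A, transversion), 27 (T/C, transition), 29 (A/G, transition), 30 (C/A, transversion).
Of the 12 differences, 2 transitions and 10 transversions over 35 sites: P = 2/35 = 0.057143, Q = 10/35 = 0.285714.
d = −0.5·ln(0.600000) − 0.25·ln(0.428572) = −0.5·(-0.510826) − 0.25·(-0.847297) = 0.4672.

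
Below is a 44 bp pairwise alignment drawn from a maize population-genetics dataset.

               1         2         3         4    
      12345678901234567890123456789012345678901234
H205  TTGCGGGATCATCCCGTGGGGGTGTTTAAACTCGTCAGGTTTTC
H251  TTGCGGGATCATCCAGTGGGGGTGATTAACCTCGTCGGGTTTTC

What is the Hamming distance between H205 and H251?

4

Differing sites — 15:C/A; 25:T/A; 30:A/C; 37:A/G.
That gives 4 mismatches out of 44 aligned sites, so the Hamming distance is 4.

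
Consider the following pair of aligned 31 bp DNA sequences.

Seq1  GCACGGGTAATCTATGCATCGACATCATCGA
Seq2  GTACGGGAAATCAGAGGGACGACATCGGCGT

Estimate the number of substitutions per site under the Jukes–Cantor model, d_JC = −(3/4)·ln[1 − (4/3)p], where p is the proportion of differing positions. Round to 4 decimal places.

Differing sites — 2:C/T; 8:T/A; 13:T/A; 14:A/G; 15:T/A; 17:C/G; 18:A/G; 19:T/A; 27:A/G; 28:T/G; 31:A/T.
p = 11/31 = 0.354839.
d = −0.75 · ln(1 − (4/3)·0.354839) = −0.75 · ln(0.526881) = −0.75 · (-0.640781) = 0.4806.

0.4806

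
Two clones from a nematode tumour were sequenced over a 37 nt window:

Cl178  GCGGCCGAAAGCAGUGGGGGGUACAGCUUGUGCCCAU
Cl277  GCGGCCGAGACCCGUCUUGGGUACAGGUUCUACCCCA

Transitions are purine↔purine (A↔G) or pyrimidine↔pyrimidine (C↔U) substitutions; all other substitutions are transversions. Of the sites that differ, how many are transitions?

Differing sites — 9:A/G (Ti); 11:G/C (Tv); 13:A/C (Tv); 16:G/C (Tv); 17:G/U (Tv); 18:G/U (Tv); 27:C/G (Tv); 30:G/C (Tv); 32:G/A (Ti); 36:A/C (Tv); 37:U/A (Tv).
Of the 11 differences, 2 transitions and 9 transversions, so the answer is 2.

2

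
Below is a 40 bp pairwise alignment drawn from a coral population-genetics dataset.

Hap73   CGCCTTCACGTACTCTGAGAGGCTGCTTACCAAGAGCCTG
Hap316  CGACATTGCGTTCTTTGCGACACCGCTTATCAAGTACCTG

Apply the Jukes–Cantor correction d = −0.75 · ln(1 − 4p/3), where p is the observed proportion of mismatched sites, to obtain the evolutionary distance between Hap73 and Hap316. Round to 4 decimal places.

Mismatches occur at site 3 (C/A), site 5 (T/A), site 7 (C/T), site 8 (A/G), site 12 (A/T), site 15 (C/T), site 18 (A/C), site 21 (G/C), site 22 (G/A), site 24 (T/C), site 30 (C/T), site 35 (A/T), site 36 (G/A).
p = 13/40 = 0.325000.
d = −0.75 · ln(1 − (4/3)·0.325000) = −0.75 · ln(0.566667) = −0.75 · (-0.567983) = 0.4260.

0.4260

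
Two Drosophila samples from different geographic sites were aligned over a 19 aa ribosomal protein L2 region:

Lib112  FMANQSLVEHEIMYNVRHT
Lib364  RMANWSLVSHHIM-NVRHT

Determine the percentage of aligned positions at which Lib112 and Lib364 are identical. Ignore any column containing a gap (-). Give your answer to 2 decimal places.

Excluding the 1 gap column leaves 18 comparable sites.
Mismatches occur at site 1 (F/R), site 5 (Q/W), site 9 (E/S), site 11 (E/H).
14 of the 18 comparable sites match, so the percent identity is 14/18 × 100 = 77.78%.

77.78%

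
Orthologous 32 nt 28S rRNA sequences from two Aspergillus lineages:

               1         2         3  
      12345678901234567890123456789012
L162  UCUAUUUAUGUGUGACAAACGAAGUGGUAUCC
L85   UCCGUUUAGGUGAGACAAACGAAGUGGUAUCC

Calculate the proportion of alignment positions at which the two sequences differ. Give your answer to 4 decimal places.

0.1250

Differing sites — 3:U/C; 4:A/G; 9:U/G; 13:U/A.
There are 4 differences over 32 sites, so p = 4/32 = 0.1250.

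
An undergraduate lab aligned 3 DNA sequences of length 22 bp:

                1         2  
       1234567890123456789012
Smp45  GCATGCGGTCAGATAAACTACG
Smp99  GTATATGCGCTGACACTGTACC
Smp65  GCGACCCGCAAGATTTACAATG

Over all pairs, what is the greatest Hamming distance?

18

Pairwise Hamming distances:
  Smp45 vs Smp99: 11
  Smp45 vs Smp65: 10
  Smp99 vs Smp65: 18
The largest is 18, between Smp99 and Smp65.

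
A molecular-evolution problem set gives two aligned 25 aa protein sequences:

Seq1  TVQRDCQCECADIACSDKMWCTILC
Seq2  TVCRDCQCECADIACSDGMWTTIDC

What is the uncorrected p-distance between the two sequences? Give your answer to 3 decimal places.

0.160

Differing sites — 3:Q/C; 18:K/G; 21:C/T; 24:L/D.
There are 4 differences over 25 sites, so p = 4/25 = 0.160.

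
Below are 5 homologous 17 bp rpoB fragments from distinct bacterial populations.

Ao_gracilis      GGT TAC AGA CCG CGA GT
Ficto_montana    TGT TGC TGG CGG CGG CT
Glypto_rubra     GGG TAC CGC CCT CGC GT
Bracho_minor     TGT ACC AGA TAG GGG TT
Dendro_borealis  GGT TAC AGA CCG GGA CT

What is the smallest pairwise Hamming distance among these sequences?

Pairwise Hamming distances:
  Ao_gracilis vs Ficto_montana: 7
  Ao_gracilis vs Glypto_rubra: 5
  Ao_gracilis vs Bracho_minor: 8
  Ao_gracilis vs Dendro_borealis: 2
  Ficto_montana vs Glypto_rubra: 9
  Ficto_montana vs Bracho_minor: 8
  Ficto_montana vs Dendro_borealis: 7
  Glypto_rubra vs Bracho_minor: 12
  Glypto_rubra vs Dendro_borealis: 7
  Bracho_minor vs Dendro_borealis: 7
The smallest is 2, between Ao_gracilis and Dendro_borealis.

2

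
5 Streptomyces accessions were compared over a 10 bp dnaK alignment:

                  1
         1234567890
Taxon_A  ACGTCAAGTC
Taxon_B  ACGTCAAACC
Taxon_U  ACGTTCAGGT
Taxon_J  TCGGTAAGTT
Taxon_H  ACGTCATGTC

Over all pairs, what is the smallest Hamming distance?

1

Pairwise Hamming distances:
  Taxon_A vs Taxon_B: 2
  Taxon_A vs Taxon_U: 4
  Taxon_A vs Taxon_J: 4
  Taxon_A vs Taxon_H: 1
  Taxon_B vs Taxon_U: 5
  Taxon_B vs Taxon_J: 6
  Taxon_B vs Taxon_H: 3
  Taxon_U vs Taxon_J: 4
  Taxon_U vs Taxon_H: 5
  Taxon_J vs Taxon_H: 5
The smallest is 1, between Taxon_A and Taxon_H.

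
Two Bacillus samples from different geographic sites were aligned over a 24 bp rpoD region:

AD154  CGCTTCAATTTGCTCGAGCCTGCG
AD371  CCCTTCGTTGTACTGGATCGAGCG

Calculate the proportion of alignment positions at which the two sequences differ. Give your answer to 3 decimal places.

Differing sites — 2:G/C; 7:A/G; 8:A/T; 10:T/G; 12:G/A; 15:C/G; 18:G/T; 20:C/G; 21:T/A.
There are 9 differences over 24 sites, so p = 9/24 = 0.375.

0.375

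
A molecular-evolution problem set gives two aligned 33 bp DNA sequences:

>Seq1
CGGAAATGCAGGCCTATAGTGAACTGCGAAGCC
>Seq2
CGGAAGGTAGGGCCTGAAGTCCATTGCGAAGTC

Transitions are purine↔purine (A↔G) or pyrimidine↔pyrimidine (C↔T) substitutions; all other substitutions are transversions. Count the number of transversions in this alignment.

6

The sequences differ at positions 6 (A/G, transition), 7 (T/G, transversion), 8 (G/T, transversion), 9 (C/A, transversion), 10 (A/G, transition), 16 (A/G, transition), 17 (T/A, transversion), 21 (G/C, transversion), 22 (A/C, transversion), 24 (C/T, transition), 32 (C/T, transition).
Of the 11 differences, 5 transitions and 6 transversions, so the answer is 6.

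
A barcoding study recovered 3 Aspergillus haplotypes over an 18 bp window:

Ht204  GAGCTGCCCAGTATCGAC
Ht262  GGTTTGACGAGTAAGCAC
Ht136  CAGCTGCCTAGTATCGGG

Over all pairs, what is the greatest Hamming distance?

Pairwise Hamming distances:
  Ht204 vs Ht262: 8
  Ht204 vs Ht136: 4
  Ht262 vs Ht136: 11
The largest is 11, between Ht262 and Ht136.

11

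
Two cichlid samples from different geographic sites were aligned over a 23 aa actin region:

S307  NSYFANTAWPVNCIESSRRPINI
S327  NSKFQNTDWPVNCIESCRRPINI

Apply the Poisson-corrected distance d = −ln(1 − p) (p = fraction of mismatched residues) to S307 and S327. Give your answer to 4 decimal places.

0.1911

Mismatches occur at site 3 (Y→K), site 5 (A→Q), site 8 (A→D), site 17 (S→C).
p = 4/23 = 0.173913.
d = −ln(1 − 0.173913) = −ln(0.826087) = 0.1911.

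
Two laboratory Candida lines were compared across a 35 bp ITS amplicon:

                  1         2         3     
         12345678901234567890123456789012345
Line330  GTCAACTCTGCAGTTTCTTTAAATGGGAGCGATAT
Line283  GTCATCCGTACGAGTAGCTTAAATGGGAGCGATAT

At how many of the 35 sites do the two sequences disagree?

10

Differing sites — 5:A/T; 7:T/C; 8:C/G; 10:G/A; 12:A/G; 13:G/A; 14:T/G; 16:T/A; 17:C/G; 18:T/C.
That gives 10 mismatches out of 35 aligned sites, so the Hamming distance is 10.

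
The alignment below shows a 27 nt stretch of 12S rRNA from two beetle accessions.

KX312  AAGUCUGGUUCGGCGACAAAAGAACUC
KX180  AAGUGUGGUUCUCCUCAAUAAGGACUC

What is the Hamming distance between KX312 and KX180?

Mismatches occur at site 5 (C→G), site 12 (G→U), site 13 (G→C), site 15 (G→U), site 16 (A→C), site 17 (C→A), site 19 (A→U), site 23 (A→G).
That gives 8 mismatches out of 27 aligned sites, so the Hamming distance is 8.

8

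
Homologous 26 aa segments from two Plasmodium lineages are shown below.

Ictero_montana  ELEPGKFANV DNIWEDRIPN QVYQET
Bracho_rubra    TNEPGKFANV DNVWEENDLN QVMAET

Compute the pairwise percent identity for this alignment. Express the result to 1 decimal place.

The sequences differ at positions 1 (E/T), 2 (L/N), 13 (I/V), 16 (D/E), 17 (R/N), 18 (I/D), 19 (P/L), 23 (Y/M), 24 (Q/A).
17 of the 26 sites match, so the percent identity is 17/26 × 100 = 65.4%.

65.4%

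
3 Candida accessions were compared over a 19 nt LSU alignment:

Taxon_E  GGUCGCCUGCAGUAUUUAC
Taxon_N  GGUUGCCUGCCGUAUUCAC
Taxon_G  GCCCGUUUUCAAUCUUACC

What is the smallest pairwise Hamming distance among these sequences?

3

Pairwise Hamming distances:
  Taxon_E vs Taxon_N: 3
  Taxon_E vs Taxon_G: 9
  Taxon_N vs Taxon_G: 11
The smallest is 3, between Taxon_E and Taxon_N.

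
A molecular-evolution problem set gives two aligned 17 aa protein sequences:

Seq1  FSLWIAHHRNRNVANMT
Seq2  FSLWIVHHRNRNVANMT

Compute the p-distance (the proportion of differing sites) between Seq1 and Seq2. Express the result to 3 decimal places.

Differing sites — 6:A/V.
There are 1 differences over 17 sites, so p = 1/17 = 0.059.

0.059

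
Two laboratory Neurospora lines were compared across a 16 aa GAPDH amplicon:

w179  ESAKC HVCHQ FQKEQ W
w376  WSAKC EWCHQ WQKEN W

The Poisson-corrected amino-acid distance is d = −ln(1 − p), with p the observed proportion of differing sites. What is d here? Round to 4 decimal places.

0.3747

Differing sites — 1:E/W; 6:H/E; 7:V/W; 11:F/W; 15:Q/N.
p = 5/16 = 0.312500.
d = −ln(1 − 0.312500) = −ln(0.687500) = 0.3747.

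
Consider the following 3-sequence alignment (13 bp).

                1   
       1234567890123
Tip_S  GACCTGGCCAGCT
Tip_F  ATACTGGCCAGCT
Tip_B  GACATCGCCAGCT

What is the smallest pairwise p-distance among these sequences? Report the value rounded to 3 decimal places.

0.154

Pairwise Hamming distances:
  Tip_S vs Tip_F: 3
  Tip_S vs Tip_B: 2
  Tip_F vs Tip_B: 5
The smallest is 2 mismatches, between Tip_S and Tip_B; p = 2/13 = 0.154.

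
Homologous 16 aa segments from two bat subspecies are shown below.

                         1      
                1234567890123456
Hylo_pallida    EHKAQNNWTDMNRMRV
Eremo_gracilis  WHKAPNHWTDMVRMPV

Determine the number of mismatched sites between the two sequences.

Mismatches occur at site 1 (E↔W), site 5 (Q↔P), site 7 (N↔H), site 12 (N↔V), site 15 (R↔P).
That gives 5 mismatches out of 16 aligned sites, so the Hamming distance is 5.

5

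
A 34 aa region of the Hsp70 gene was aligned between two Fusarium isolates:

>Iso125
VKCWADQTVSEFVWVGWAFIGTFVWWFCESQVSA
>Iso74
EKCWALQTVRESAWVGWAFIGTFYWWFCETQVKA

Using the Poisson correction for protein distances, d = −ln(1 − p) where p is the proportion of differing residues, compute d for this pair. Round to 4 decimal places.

Differing sites — 1:V/E; 6:D/L; 10:S/R; 12:F/S; 13:V/A; 24:V/Y; 30:S/T; 33:S/K.
p = 8/34 = 0.235294.
d = −ln(1 − 0.235294) = −ln(0.764706) = 0.2683.

0.2683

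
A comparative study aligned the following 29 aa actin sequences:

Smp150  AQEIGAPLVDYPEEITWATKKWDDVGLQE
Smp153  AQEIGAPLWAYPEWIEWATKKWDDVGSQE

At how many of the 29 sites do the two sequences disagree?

Mismatches occur at site 9 (V→W), site 10 (D→A), site 14 (E→W), site 16 (T→E), site 27 (L→S).
That gives 5 mismatches out of 29 aligned sites, so the Hamming distance is 5.

5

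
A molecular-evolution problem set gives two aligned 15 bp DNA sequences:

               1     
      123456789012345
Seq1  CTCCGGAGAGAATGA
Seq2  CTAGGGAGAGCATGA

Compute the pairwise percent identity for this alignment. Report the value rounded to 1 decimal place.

80.0%

Differing sites — 3:C/A; 4:C/G; 11:A/C.
12 of the 15 sites match, so the percent identity is 12/15 × 100 = 80.0%.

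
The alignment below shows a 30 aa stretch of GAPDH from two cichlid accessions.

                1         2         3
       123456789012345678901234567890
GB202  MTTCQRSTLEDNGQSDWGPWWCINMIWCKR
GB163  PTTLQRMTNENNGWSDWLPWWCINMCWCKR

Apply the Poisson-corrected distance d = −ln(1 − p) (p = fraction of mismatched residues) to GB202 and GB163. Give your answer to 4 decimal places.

0.3102

The sequences differ at positions 1 (M/P), 4 (C/L), 7 (S/M), 9 (L/N), 11 (D/N), 14 (Q/W), 18 (G/L), 26 (I/C).
p = 8/30 = 0.266667.
d = −ln(1 − 0.266667) = −ln(0.733333) = 0.3102.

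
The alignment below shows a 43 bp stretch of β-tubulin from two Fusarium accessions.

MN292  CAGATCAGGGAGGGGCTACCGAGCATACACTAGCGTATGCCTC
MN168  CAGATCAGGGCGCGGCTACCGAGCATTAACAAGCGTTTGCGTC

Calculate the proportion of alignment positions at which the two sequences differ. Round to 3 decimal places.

0.163

The sequences differ at positions 11 (A/C), 13 (G/C), 27 (A/T), 28 (C/A), 31 (T/A), 37 (A/T), 41 (C/G).
There are 7 differences over 43 sites, so p = 7/43 = 0.163.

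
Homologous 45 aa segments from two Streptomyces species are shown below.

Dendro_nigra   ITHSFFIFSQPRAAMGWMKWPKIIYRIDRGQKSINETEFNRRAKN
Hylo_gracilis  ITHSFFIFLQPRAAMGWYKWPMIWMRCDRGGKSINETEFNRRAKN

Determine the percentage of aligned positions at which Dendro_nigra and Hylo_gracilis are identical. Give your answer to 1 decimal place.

84.4%

Differing sites — 9:S/L; 18:M/Y; 22:K/M; 24:I/W; 25:Y/M; 27:I/C; 31:Q/G.
38 of the 45 sites match, so the percent identity is 38/45 × 100 = 84.4%.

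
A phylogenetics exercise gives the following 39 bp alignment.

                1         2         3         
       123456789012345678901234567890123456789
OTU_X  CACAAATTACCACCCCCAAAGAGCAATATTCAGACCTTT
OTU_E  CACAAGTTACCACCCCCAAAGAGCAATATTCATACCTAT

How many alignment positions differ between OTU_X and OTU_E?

3

Differing sites — 6:A/G; 33:G/T; 38:T/A.
That gives 3 mismatches out of 39 aligned sites, so the Hamming distance is 3.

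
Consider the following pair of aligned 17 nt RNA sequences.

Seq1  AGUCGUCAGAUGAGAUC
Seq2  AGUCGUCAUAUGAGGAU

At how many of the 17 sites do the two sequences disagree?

Differing sites — 9:G/U; 15:A/G; 16:U/A; 17:C/U.
That gives 4 mismatches out of 17 aligned sites, so the Hamming distance is 4.

4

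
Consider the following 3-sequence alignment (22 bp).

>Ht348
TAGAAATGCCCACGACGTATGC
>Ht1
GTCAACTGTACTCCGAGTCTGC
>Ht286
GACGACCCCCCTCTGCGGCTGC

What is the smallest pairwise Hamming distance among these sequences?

9

Pairwise Hamming distances:
  Ht348 vs Ht1: 11
  Ht348 vs Ht286: 11
  Ht1 vs Ht286: 9
The smallest is 9, between Ht1 and Ht286.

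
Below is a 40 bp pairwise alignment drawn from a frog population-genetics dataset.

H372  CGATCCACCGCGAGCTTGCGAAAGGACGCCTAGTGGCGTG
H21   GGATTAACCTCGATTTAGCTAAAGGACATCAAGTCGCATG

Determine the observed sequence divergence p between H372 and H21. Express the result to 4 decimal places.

Mismatches occur at site 1 (C/G), site 5 (C/T), site 6 (C/A), site 10 (G/T), site 14 (G/T), site 15 (C/T), site 17 (T/A), site 20 (G/T), site 28 (G/A), site 29 (C/T), site 31 (T/A), site 35 (G/C), site 38 (G/A).
There are 13 differences over 40 sites, so p = 13/40 = 0.3250.

0.3250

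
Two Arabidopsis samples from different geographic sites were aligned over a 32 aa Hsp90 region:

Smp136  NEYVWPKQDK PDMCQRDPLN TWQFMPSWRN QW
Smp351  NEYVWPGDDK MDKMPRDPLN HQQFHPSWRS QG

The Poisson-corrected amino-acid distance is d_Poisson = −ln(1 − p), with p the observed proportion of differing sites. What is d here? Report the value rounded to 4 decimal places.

Mismatches occur at site 7 (K↔G), site 8 (Q↔D), site 11 (P↔M), site 13 (M↔K), site 14 (C↔M), site 15 (Q↔P), site 21 (T↔H), site 22 (W↔Q), site 25 (M↔H), site 30 (N↔S), site 32 (W↔G).
p = 11/32 = 0.343750.
d = −ln(1 − 0.343750) = −ln(0.656250) = 0.4212.

0.4212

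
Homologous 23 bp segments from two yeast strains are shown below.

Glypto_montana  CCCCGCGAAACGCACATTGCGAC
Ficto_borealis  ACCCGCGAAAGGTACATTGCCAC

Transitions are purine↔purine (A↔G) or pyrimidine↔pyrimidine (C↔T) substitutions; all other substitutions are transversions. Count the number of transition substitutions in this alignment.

1

Differing sites — 1:C/A (Tv); 11:C/G (Tv); 13:C/T (Ti); 21:G/C (Tv).
Of the 4 differences, 1 transition and 3 transversions, so the answer is 1.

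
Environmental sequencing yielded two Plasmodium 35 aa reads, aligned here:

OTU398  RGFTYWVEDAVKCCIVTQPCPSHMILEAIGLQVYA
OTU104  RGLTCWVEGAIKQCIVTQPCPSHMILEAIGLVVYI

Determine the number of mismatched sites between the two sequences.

7

The sequences differ at positions 3 (F/L), 5 (Y/C), 9 (D/G), 11 (V/I), 13 (C/Q), 32 (Q/V), 35 (A/I).
That gives 7 mismatches out of 35 aligned sites, so the Hamming distance is 7.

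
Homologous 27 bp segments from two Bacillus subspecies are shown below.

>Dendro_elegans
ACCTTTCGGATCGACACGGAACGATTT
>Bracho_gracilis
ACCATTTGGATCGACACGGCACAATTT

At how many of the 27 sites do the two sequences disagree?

4

Mismatches occur at site 4 (T/A), site 7 (C/T), site 20 (A/C), site 23 (G/A).
That gives 4 mismatches out of 27 aligned sites, so the Hamming distance is 4.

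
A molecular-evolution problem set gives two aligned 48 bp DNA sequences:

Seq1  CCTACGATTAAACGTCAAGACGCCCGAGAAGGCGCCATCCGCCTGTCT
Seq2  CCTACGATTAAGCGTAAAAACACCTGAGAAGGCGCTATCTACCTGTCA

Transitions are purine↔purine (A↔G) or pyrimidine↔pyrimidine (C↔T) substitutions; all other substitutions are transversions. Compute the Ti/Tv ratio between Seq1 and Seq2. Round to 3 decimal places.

3.500

Mismatches occur at site 12 (A/G, transition), site 16 (C/A, transversion), site 19 (G/A, transition), site 22 (G/A, transition), site 25 (C/T, transition), site 36 (C/T, transition), site 40 (C/T, transition), site 41 (G/A, transition), site 48 (T/A, transversion).
Of the 9 differences, 7 transitions and 2 transversions, so Ti/Tv = 7/2 = 3.500.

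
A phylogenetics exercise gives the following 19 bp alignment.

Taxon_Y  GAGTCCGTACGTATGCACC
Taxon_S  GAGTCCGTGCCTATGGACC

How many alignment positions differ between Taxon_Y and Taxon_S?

3

Differing sites — 9:A/G; 11:G/C; 16:C/G.
That gives 3 mismatches out of 19 aligned sites, so the Hamming distance is 3.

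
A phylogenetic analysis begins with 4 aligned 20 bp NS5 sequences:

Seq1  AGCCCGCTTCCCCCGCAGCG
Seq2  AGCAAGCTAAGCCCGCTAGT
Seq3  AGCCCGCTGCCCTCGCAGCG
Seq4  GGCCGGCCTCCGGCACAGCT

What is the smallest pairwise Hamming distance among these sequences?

Pairwise Hamming distances:
  Seq1 vs Seq2: 9
  Seq1 vs Seq3: 2
  Seq1 vs Seq4: 7
  Seq2 vs Seq3: 10
  Seq2 vs Seq4: 13
  Seq3 vs Seq4: 8
The smallest is 2, between Seq1 and Seq3.

2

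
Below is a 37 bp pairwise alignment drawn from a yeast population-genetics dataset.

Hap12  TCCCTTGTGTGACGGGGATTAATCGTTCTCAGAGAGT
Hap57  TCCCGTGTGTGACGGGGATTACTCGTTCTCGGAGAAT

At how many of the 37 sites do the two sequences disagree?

Mismatches occur at site 5 (T→G), site 22 (A→C), site 31 (A→G), site 36 (G→A).
That gives 4 mismatches out of 37 aligned sites, so the Hamming distance is 4.

4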